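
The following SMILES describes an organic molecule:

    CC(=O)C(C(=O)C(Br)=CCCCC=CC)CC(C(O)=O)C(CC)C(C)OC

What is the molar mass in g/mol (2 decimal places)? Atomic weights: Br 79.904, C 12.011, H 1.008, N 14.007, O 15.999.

First, the molecular formula is C21H33BrO5 (counting implicit H from valence).
  Br: 1 × 79.904 = 79.904
  C: 21 × 12.011 = 252.231
  H: 33 × 1.008 = 33.264
  O: 5 × 15.999 = 79.995
Sum: 1×79.904 + 21×12.011 + 33×1.008 + 5×15.999 = 445.394 → 445.39 g/mol.

445.39 g/mol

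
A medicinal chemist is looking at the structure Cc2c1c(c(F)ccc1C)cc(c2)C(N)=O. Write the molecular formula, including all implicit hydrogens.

Walk through each heavy atom and fill implicit hydrogens from standard valence (C 4, N 3, O 2, S 2, halogen 1); for lowercase aromatic atoms, an aromatic c carries 1 H when it has two neighbours and 0 H with three, and aromatic n carries 0 H:
  atom 1: C, bond orders sum to 1 (valence 4) → 3 H
  atom 2: aromatic c, 3 neighbours → 0 H
  atom 3: aromatic c, 3 neighbours → 0 H
  atom 4: aromatic c, 3 neighbours → 0 H
  atom 5: aromatic c, 3 neighbours → 0 H
  atom 6: F (halogen, monovalent) → 0 H
  atom 7: aromatic c, 2 neighbours → 1 H
  atom 8: aromatic c, 2 neighbours → 1 H
  atom 9: aromatic c, 3 neighbours → 0 H
  atom 10: C, bond orders sum to 1 (valence 4) → 3 H
  atom 11: aromatic c, 2 neighbours → 1 H
  atom 12: aromatic c, 3 neighbours → 0 H
  atom 13: aromatic c, 2 neighbours → 1 H
  atom 14: C, bond orders sum to 4 (valence 4) → 0 H
  atom 15: N, bond orders sum to 1 (valence 3) → 2 H
  atom 16: O, bond orders sum to 2 (valence 2) → 0 H
Totals → C:13, H:12, F:1, N:1, O:1.

C13H12FNO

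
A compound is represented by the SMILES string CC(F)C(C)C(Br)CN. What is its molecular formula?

Walk through each heavy atom and fill implicit hydrogens from standard valence (C 4, N 3, O 2, S 2, halogen 1):
  atom 1: C, bond orders sum to 1 (valence 4) → 3 H
  atom 2: C, bond orders sum to 3 (valence 4) → 1 H
  atom 3: F (halogen, monovalent) → 0 H
  atom 4: C, bond orders sum to 3 (valence 4) → 1 H
  atom 5: C, bond orders sum to 1 (valence 4) → 3 H
  atom 6: C, bond orders sum to 3 (valence 4) → 1 H
  atom 7: Br (halogen, monovalent) → 0 H
  atom 8: C, bond orders sum to 2 (valence 4) → 2 H
  atom 9: N, bond orders sum to 1 (valence 3) → 2 H
Totals → C:6, H:13, Br:1, F:1, N:1.
In Hill order: C6H13BrFN.

C6H13BrFN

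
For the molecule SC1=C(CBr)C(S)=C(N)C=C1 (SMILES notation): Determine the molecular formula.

Walk through each heavy atom and fill implicit hydrogens from standard valence (C 4, N 3, O 2, S 2, halogen 1):
  atom 1: S, bond orders sum to 1 (valence 2) → 1 H
  atom 2: C, bond orders sum to 4 (valence 4) → 0 H
  atom 3: C, bond orders sum to 4 (valence 4) → 0 H
  atom 4: C, bond orders sum to 2 (valence 4) → 2 H
  atom 5: Br (halogen, monovalent) → 0 H
  atom 6: C, bond orders sum to 4 (valence 4) → 0 H
  atom 7: S, bond orders sum to 1 (valence 2) → 1 H
  atom 8: C, bond orders sum to 4 (valence 4) → 0 H
  atom 9: N, bond orders sum to 1 (valence 3) → 2 H
  atom 10: C, bond orders sum to 3 (valence 4) → 1 H
  atom 11: C, bond orders sum to 3 (valence 4) → 1 H
Totals → C:7, H:8, Br:1, N:1, S:2.

C7H8BrNS2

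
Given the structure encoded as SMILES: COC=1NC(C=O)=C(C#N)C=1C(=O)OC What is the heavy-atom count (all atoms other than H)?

Every atom symbol written in the SMILES (organic subset) is one heavy atom; implicit H are not written.
Heavy atoms by element → C:9, N:2, O:4.
Total: 15.

15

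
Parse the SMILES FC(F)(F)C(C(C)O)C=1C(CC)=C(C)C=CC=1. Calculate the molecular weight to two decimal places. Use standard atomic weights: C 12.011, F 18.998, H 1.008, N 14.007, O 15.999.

246.27 g/mol

First, the molecular formula is C13H17F3O (counting implicit H from valence).
  C: 13 × 12.011 = 156.143
  F: 3 × 18.998 = 56.994
  H: 17 × 1.008 = 17.136
  O: 1 × 15.999 = 15.999
Sum: 13×12.011 + 3×18.998 + 17×1.008 + 1×15.999 = 246.272 → 246.27 g/mol.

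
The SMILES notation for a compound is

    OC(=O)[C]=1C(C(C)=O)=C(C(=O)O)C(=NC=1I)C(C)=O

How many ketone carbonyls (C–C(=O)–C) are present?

2

The ketone motif appears at heavy-atom positions 6, 17 in the SMILES.
Other groups present: 2 carboxylic acid.
Ketone count: 2.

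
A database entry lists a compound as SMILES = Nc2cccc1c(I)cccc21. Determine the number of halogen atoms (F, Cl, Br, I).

1

Halogen atoms appear at heavy-atom position 8 (1×I).
Other groups present: 1 primary amine.
Halogen count: 1.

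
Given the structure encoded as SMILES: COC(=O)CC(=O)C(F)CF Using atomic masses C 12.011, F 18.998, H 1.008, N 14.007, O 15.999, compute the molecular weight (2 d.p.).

First, the molecular formula is C6H8F2O3 (counting implicit H from valence).
  C: 6 × 12.011 = 72.066
  F: 2 × 18.998 = 37.996
  H: 8 × 1.008 = 8.064
  O: 3 × 15.999 = 47.997
Sum: 6×12.011 + 2×18.998 + 8×1.008 + 3×15.999 = 166.123 → 166.12 g/mol.

166.12 g/mol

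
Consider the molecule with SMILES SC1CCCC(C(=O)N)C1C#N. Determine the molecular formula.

Walk through each heavy atom and fill implicit hydrogens from standard valence (C 4, N 3, O 2, S 2, halogen 1):
  atom 1: S, bond orders sum to 1 (valence 2) → 1 H
  atom 2: C, bond orders sum to 3 (valence 4) → 1 H
  atom 3: C, bond orders sum to 2 (valence 4) → 2 H
  atom 4: C, bond orders sum to 2 (valence 4) → 2 H
  atom 5: C, bond orders sum to 2 (valence 4) → 2 H
  atom 6: C, bond orders sum to 3 (valence 4) → 1 H
  atom 7: C, bond orders sum to 4 (valence 4) → 0 H
  atom 8: O, bond orders sum to 2 (valence 2) → 0 H
  atom 9: N, bond orders sum to 1 (valence 3) → 2 H
  atom 10: C, bond orders sum to 3 (valence 4) → 1 H
  atom 11: C, bond orders sum to 4 (valence 4) → 0 H
  atom 12: N, bond orders sum to 3 (valence 3) → 0 H
Totals → C:8, H:12, N:2, O:1, S:1.
In Hill order: C8H12N2OS.

C8H12N2OS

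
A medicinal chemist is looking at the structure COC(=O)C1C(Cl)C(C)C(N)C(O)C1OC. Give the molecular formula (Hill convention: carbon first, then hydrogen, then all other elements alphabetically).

Walk through each heavy atom and fill implicit hydrogens from standard valence (C 4, N 3, O 2, S 2, halogen 1):
  atom 1: C, bond orders sum to 1 (valence 4) → 3 H
  atom 2: O, bond orders sum to 2 (valence 2) → 0 H
  atom 3: C, bond orders sum to 4 (valence 4) → 0 H
  atom 4: O, bond orders sum to 2 (valence 2) → 0 H
  atom 5: C, bond orders sum to 3 (valence 4) → 1 H
  atom 6: C, bond orders sum to 3 (valence 4) → 1 H
  atom 7: Cl (halogen, monovalent) → 0 H
  atom 8: C, bond orders sum to 3 (valence 4) → 1 H
  atom 9: C, bond orders sum to 1 (valence 4) → 3 H
  atom 10: C, bond orders sum to 3 (valence 4) → 1 H
  atom 11: N, bond orders sum to 1 (valence 3) → 2 H
  atom 12: C, bond orders sum to 3 (valence 4) → 1 H
  atom 13: O, bond orders sum to 1 (valence 2) → 1 H
  atom 14: C, bond orders sum to 3 (valence 4) → 1 H
  atom 15: O, bond orders sum to 2 (valence 2) → 0 H
  atom 16: C, bond orders sum to 1 (valence 4) → 3 H
Totals → C:10, H:18, Cl:1, N:1, O:4.
In Hill order: C10H18ClNO4.

C10H18ClNO4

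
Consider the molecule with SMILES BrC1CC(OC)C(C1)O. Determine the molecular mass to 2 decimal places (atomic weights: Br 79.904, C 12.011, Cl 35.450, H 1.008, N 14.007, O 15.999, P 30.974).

195.06 g/mol

First, the molecular formula is C6H11BrO2 (counting implicit H from valence).
  Br: 1 × 79.904 = 79.904
  C: 6 × 12.011 = 72.066
  H: 11 × 1.008 = 11.088
  O: 2 × 15.999 = 31.998
Sum: 1×79.904 + 6×12.011 + 11×1.008 + 2×15.999 = 195.056 → 195.06 g/mol.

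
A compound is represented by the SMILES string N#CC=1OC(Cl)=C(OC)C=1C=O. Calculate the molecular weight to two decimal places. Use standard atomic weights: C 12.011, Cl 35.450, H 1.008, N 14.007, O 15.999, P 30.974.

First, the molecular formula is C7H4ClNO3 (counting implicit H from valence).
  C: 7 × 12.011 = 84.077
  Cl: 1 × 35.450 = 35.450
  H: 4 × 1.008 = 4.032
  N: 1 × 14.007 = 14.007
  O: 3 × 15.999 = 47.997
Sum: 7×12.011 + 1×35.450 + 4×1.008 + 1×14.007 + 3×15.999 = 185.563 → 185.56 g/mol.

185.56 g/mol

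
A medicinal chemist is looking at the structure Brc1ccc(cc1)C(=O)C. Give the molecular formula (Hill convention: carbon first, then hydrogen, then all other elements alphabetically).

Walk through each heavy atom and fill implicit hydrogens from standard valence (C 4, N 3, O 2, S 2, halogen 1); for lowercase aromatic atoms, an aromatic c carries 1 H when it has two neighbours and 0 H with three, and aromatic n carries 0 H:
  atom 1: Br (halogen, monovalent) → 0 H
  atom 2: aromatic c, 3 neighbours → 0 H
  atom 3: aromatic c, 2 neighbours → 1 H
  atom 4: aromatic c, 2 neighbours → 1 H
  atom 5: aromatic c, 3 neighbours → 0 H
  atom 6: aromatic c, 2 neighbours → 1 H
  atom 7: aromatic c, 2 neighbours → 1 H
  atom 8: C, bond orders sum to 4 (valence 4) → 0 H
  atom 9: O, bond orders sum to 2 (valence 2) → 0 H
  atom 10: C, bond orders sum to 1 (valence 4) → 3 H
Totals → C:8, H:7, Br:1, O:1.
In Hill order: C8H7BrO.

C8H7BrO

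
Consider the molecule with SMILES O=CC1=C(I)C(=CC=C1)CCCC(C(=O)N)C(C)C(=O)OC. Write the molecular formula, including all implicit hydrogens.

C16H20INO4

Walk through each heavy atom and fill implicit hydrogens from standard valence (C 4, N 3, O 2, S 2, halogen 1):
  atom 1: O, bond orders sum to 2 (valence 2) → 0 H
  atom 2: C, bond orders sum to 3 (valence 4) → 1 H
  atom 3: C, bond orders sum to 4 (valence 4) → 0 H
  atom 4: C, bond orders sum to 4 (valence 4) → 0 H
  atom 5: I (halogen, monovalent) → 0 H
  atom 6: C, bond orders sum to 4 (valence 4) → 0 H
  atom 7: C, bond orders sum to 3 (valence 4) → 1 H
  atom 8: C, bond orders sum to 3 (valence 4) → 1 H
  atom 9: C, bond orders sum to 3 (valence 4) → 1 H
  atom 10: C, bond orders sum to 2 (valence 4) → 2 H
  atom 11: C, bond orders sum to 2 (valence 4) → 2 H
  atom 12: C, bond orders sum to 2 (valence 4) → 2 H
  atom 13: C, bond orders sum to 3 (valence 4) → 1 H
  atom 14: C, bond orders sum to 4 (valence 4) → 0 H
  atom 15: O, bond orders sum to 2 (valence 2) → 0 H
  atom 16: N, bond orders sum to 1 (valence 3) → 2 H
  atom 17: C, bond orders sum to 3 (valence 4) → 1 H
  atom 18: C, bond orders sum to 1 (valence 4) → 3 H
  atom 19: C, bond orders sum to 4 (valence 4) → 0 H
  atom 20: O, bond orders sum to 2 (valence 2) → 0 H
  atom 21: O, bond orders sum to 2 (valence 2) → 0 H
  atom 22: C, bond orders sum to 1 (valence 4) → 3 H
Totals → C:16, H:20, I:1, N:1, O:4.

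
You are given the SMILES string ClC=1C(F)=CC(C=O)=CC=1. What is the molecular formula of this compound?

C7H4ClFO

Walk through each heavy atom and fill implicit hydrogens from standard valence (C 4, N 3, O 2, S 2, halogen 1):
  atom 1: Cl (halogen, monovalent) → 0 H
  atom 2: C, bond orders sum to 4 (valence 4) → 0 H
  atom 3: C, bond orders sum to 4 (valence 4) → 0 H
  atom 4: F (halogen, monovalent) → 0 H
  atom 5: C, bond orders sum to 3 (valence 4) → 1 H
  atom 6: C, bond orders sum to 4 (valence 4) → 0 H
  atom 7: C, bond orders sum to 3 (valence 4) → 1 H
  atom 8: O, bond orders sum to 2 (valence 2) → 0 H
  atom 9: C, bond orders sum to 3 (valence 4) → 1 H
  atom 10: C, bond orders sum to 3 (valence 4) → 1 H
Totals → C:7, H:4, Cl:1, F:1, O:1.
In Hill order: C7H4ClFO.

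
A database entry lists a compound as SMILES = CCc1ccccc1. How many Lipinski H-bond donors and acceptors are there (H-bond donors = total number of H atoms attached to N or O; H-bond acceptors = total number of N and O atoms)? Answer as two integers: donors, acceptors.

Donors: find every N or O and count the H atoms it carries.
  (no N or O atoms present)
Lipinski HBD = 0.
Acceptors: N atoms = 0, O atoms = 0 → HBA = 0.

0, 0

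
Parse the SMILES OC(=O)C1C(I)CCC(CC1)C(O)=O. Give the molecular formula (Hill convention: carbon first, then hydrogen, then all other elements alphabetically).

C9H13IO4

Walk through each heavy atom and fill implicit hydrogens from standard valence (C 4, N 3, O 2, S 2, halogen 1):
  atom 1: O, bond orders sum to 1 (valence 2) → 1 H
  atom 2: C, bond orders sum to 4 (valence 4) → 0 H
  atom 3: O, bond orders sum to 2 (valence 2) → 0 H
  atom 4: C, bond orders sum to 3 (valence 4) → 1 H
  atom 5: C, bond orders sum to 3 (valence 4) → 1 H
  atom 6: I (halogen, monovalent) → 0 H
  atom 7: C, bond orders sum to 2 (valence 4) → 2 H
  atom 8: C, bond orders sum to 2 (valence 4) → 2 H
  atom 9: C, bond orders sum to 3 (valence 4) → 1 H
  atom 10: C, bond orders sum to 2 (valence 4) → 2 H
  atom 11: C, bond orders sum to 2 (valence 4) → 2 H
  atom 12: C, bond orders sum to 4 (valence 4) → 0 H
  atom 13: O, bond orders sum to 1 (valence 2) → 1 H
  atom 14: O, bond orders sum to 2 (valence 2) → 0 H
Totals → C:9, H:13, I:1, O:4.
In Hill order: C9H13IO4.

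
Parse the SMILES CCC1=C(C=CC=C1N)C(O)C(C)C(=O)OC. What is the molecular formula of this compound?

C13H19NO3

Walk through each heavy atom and fill implicit hydrogens from standard valence (C 4, N 3, O 2, S 2, halogen 1):
  atom 1: C, bond orders sum to 1 (valence 4) → 3 H
  atom 2: C, bond orders sum to 2 (valence 4) → 2 H
  atom 3: C, bond orders sum to 4 (valence 4) → 0 H
  atom 4: C, bond orders sum to 4 (valence 4) → 0 H
  atom 5: C, bond orders sum to 3 (valence 4) → 1 H
  atom 6: C, bond orders sum to 3 (valence 4) → 1 H
  atom 7: C, bond orders sum to 3 (valence 4) → 1 H
  atom 8: C, bond orders sum to 4 (valence 4) → 0 H
  atom 9: N, bond orders sum to 1 (valence 3) → 2 H
  atom 10: C, bond orders sum to 3 (valence 4) → 1 H
  atom 11: O, bond orders sum to 1 (valence 2) → 1 H
  atom 12: C, bond orders sum to 3 (valence 4) → 1 H
  atom 13: C, bond orders sum to 1 (valence 4) → 3 H
  atom 14: C, bond orders sum to 4 (valence 4) → 0 H
  atom 15: O, bond orders sum to 2 (valence 2) → 0 H
  atom 16: O, bond orders sum to 2 (valence 2) → 0 H
  atom 17: C, bond orders sum to 1 (valence 4) → 3 H
Totals → C:13, H:19, N:1, O:3.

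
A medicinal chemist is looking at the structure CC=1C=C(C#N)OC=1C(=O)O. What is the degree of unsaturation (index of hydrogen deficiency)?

Degree of unsaturation = (number of rings) + (number of π bonds).
Ring closures in the SMILES: 1.
π bonds: 3 double bonds (each 1 DoU), 1 triple bond (each 2 DoU) → 5 DoU from unsaturation.
Total DoU = 1 + 5 = 6.

6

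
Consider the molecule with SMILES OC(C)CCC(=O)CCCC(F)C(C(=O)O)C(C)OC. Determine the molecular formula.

C14H25FO5

Walk through each heavy atom and fill implicit hydrogens from standard valence (C 4, N 3, O 2, S 2, halogen 1):
  atom 1: O, bond orders sum to 1 (valence 2) → 1 H
  atom 2: C, bond orders sum to 3 (valence 4) → 1 H
  atom 3: C, bond orders sum to 1 (valence 4) → 3 H
  atom 4: C, bond orders sum to 2 (valence 4) → 2 H
  atom 5: C, bond orders sum to 2 (valence 4) → 2 H
  atom 6: C, bond orders sum to 4 (valence 4) → 0 H
  atom 7: O, bond orders sum to 2 (valence 2) → 0 H
  atom 8: C, bond orders sum to 2 (valence 4) → 2 H
  atom 9: C, bond orders sum to 2 (valence 4) → 2 H
  atom 10: C, bond orders sum to 2 (valence 4) → 2 H
  atom 11: C, bond orders sum to 3 (valence 4) → 1 H
  atom 12: F (halogen, monovalent) → 0 H
  atom 13: C, bond orders sum to 3 (valence 4) → 1 H
  atom 14: C, bond orders sum to 4 (valence 4) → 0 H
  atom 15: O, bond orders sum to 2 (valence 2) → 0 H
  atom 16: O, bond orders sum to 1 (valence 2) → 1 H
  atom 17: C, bond orders sum to 3 (valence 4) → 1 H
  atom 18: C, bond orders sum to 1 (valence 4) → 3 H
  atom 19: O, bond orders sum to 2 (valence 2) → 0 H
  atom 20: C, bond orders sum to 1 (valence 4) → 3 H
Totals → C:14, H:25, F:1, O:5.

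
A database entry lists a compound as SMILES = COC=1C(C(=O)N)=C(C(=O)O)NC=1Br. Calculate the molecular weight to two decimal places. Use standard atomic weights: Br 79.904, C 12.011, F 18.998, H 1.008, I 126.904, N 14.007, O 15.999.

First, the molecular formula is C7H7BrN2O4 (counting implicit H from valence).
  Br: 1 × 79.904 = 79.904
  C: 7 × 12.011 = 84.077
  H: 7 × 1.008 = 7.056
  N: 2 × 14.007 = 28.014
  O: 4 × 15.999 = 63.996
Sum: 1×79.904 + 7×12.011 + 7×1.008 + 2×14.007 + 4×15.999 = 263.047 → 263.05 g/mol.

263.05 g/mol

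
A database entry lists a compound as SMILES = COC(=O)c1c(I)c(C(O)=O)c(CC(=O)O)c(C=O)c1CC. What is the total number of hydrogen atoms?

Walk through each heavy atom and fill implicit hydrogens from standard valence (C 4, N 3, O 2, S 2, halogen 1); for lowercase aromatic atoms, an aromatic c carries 1 H when it has two neighbours and 0 H with three, and aromatic n carries 0 H:
  atom 1: C, bond orders sum to 1 (valence 4) → 3 H
  atom 2: O, bond orders sum to 2 (valence 2) → 0 H
  atom 3: C, bond orders sum to 4 (valence 4) → 0 H
  atom 4: O, bond orders sum to 2 (valence 2) → 0 H
  atom 5: aromatic c, 3 neighbours → 0 H
  atom 6: aromatic c, 3 neighbours → 0 H
  atom 7: I (halogen, monovalent) → 0 H
  atom 8: aromatic c, 3 neighbours → 0 H
  atom 9: C, bond orders sum to 4 (valence 4) → 0 H
  atom 10: O, bond orders sum to 1 (valence 2) → 1 H
  atom 11: O, bond orders sum to 2 (valence 2) → 0 H
  atom 12: aromatic c, 3 neighbours → 0 H
  atom 13: C, bond orders sum to 2 (valence 4) → 2 H
  atom 14: C, bond orders sum to 4 (valence 4) → 0 H
  atom 15: O, bond orders sum to 2 (valence 2) → 0 H
  atom 16: O, bond orders sum to 1 (valence 2) → 1 H
  atom 17: aromatic c, 3 neighbours → 0 H
  atom 18: C, bond orders sum to 3 (valence 4) → 1 H
  atom 19: O, bond orders sum to 2 (valence 2) → 0 H
  atom 20: aromatic c, 3 neighbours → 0 H
  atom 21: C, bond orders sum to 2 (valence 4) → 2 H
  atom 22: C, bond orders sum to 1 (valence 4) → 3 H
Total hydrogens: 13.

13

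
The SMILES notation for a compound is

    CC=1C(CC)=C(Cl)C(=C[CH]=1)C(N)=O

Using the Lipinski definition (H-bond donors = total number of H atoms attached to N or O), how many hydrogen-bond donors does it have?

Donors: find every N or O and count the H atoms it carries.
  atom 12 (N): bond orders sum to 1 → 2 H
  atom 13 (O): bond orders sum to 2 → 0 H
Lipinski HBD = 2.

2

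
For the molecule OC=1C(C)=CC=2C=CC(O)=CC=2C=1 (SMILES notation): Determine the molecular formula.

Walk through each heavy atom and fill implicit hydrogens from standard valence (C 4, N 3, O 2, S 2, halogen 1):
  atom 1: O, bond orders sum to 1 (valence 2) → 1 H
  atom 2: C, bond orders sum to 4 (valence 4) → 0 H
  atom 3: C, bond orders sum to 4 (valence 4) → 0 H
  atom 4: C, bond orders sum to 1 (valence 4) → 3 H
  atom 5: C, bond orders sum to 3 (valence 4) → 1 H
  atom 6: C, bond orders sum to 4 (valence 4) → 0 H
  atom 7: C, bond orders sum to 3 (valence 4) → 1 H
  atom 8: C, bond orders sum to 3 (valence 4) → 1 H
  atom 9: C, bond orders sum to 4 (valence 4) → 0 H
  atom 10: O, bond orders sum to 1 (valence 2) → 1 H
  atom 11: C, bond orders sum to 3 (valence 4) → 1 H
  atom 12: C, bond orders sum to 4 (valence 4) → 0 H
  atom 13: C, bond orders sum to 3 (valence 4) → 1 H
Totals → C:11, H:10, O:2.
In Hill order: C11H10O2.

C11H10O2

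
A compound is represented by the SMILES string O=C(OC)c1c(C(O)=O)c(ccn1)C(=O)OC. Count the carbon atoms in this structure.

10

Count every carbon token in the SMILES (each C, including those in ring-closure positions and inside branches).
Carbon count: 10.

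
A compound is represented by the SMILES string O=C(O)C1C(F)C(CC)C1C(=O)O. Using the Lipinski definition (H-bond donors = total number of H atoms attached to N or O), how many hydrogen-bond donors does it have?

2

Donors: find every N or O and count the H atoms it carries.
  atom 1 (O): bond orders sum to 2 → 0 H
  atom 3 (O): bond orders sum to 1 → 1 H
  atom 12 (O): bond orders sum to 2 → 0 H
  atom 13 (O): bond orders sum to 1 → 1 H
Lipinski HBD = 2.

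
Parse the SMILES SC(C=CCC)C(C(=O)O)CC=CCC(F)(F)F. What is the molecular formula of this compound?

C12H17F3O2S

Walk through each heavy atom and fill implicit hydrogens from standard valence (C 4, N 3, O 2, S 2, halogen 1):
  atom 1: S, bond orders sum to 1 (valence 2) → 1 H
  atom 2: C, bond orders sum to 3 (valence 4) → 1 H
  atom 3: C, bond orders sum to 3 (valence 4) → 1 H
  atom 4: C, bond orders sum to 3 (valence 4) → 1 H
  atom 5: C, bond orders sum to 2 (valence 4) → 2 H
  atom 6: C, bond orders sum to 1 (valence 4) → 3 H
  atom 7: C, bond orders sum to 3 (valence 4) → 1 H
  atom 8: C, bond orders sum to 4 (valence 4) → 0 H
  atom 9: O, bond orders sum to 2 (valence 2) → 0 H
  atom 10: O, bond orders sum to 1 (valence 2) → 1 H
  atom 11: C, bond orders sum to 2 (valence 4) → 2 H
  atom 12: C, bond orders sum to 3 (valence 4) → 1 H
  atom 13: C, bond orders sum to 3 (valence 4) → 1 H
  atom 14: C, bond orders sum to 2 (valence 4) → 2 H
  atom 15: C, bond orders sum to 4 (valence 4) → 0 H
  atom 16: F (halogen, monovalent) → 0 H
  atom 17: F (halogen, monovalent) → 0 H
  atom 18: F (halogen, monovalent) → 0 H
Totals → C:12, H:17, F:3, O:2, S:1.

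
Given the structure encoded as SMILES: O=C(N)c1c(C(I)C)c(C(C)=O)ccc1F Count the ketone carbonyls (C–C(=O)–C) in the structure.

The ketone motif appears at heavy-atom position 10 in the SMILES.
Other groups present: 1 amide.
Ketone count: 1.

1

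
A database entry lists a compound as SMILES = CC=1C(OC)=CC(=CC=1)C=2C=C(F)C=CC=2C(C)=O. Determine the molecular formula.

Walk through each heavy atom and fill implicit hydrogens from standard valence (C 4, N 3, O 2, S 2, halogen 1):
  atom 1: C, bond orders sum to 1 (valence 4) → 3 H
  atom 2: C, bond orders sum to 4 (valence 4) → 0 H
  atom 3: C, bond orders sum to 4 (valence 4) → 0 H
  atom 4: O, bond orders sum to 2 (valence 2) → 0 H
  atom 5: C, bond orders sum to 1 (valence 4) → 3 H
  atom 6: C, bond orders sum to 3 (valence 4) → 1 H
  atom 7: C, bond orders sum to 4 (valence 4) → 0 H
  atom 8: C, bond orders sum to 3 (valence 4) → 1 H
  atom 9: C, bond orders sum to 3 (valence 4) → 1 H
  atom 10: C, bond orders sum to 4 (valence 4) → 0 H
  atom 11: C, bond orders sum to 3 (valence 4) → 1 H
  atom 12: C, bond orders sum to 4 (valence 4) → 0 H
  atom 13: F (halogen, monovalent) → 0 H
  atom 14: C, bond orders sum to 3 (valence 4) → 1 H
  atom 15: C, bond orders sum to 3 (valence 4) → 1 H
  atom 16: C, bond orders sum to 4 (valence 4) → 0 H
  atom 17: C, bond orders sum to 4 (valence 4) → 0 H
  atom 18: C, bond orders sum to 1 (valence 4) → 3 H
  atom 19: O, bond orders sum to 2 (valence 2) → 0 H
Totals → C:16, H:15, F:1, O:2.
In Hill order: C16H15FO2.

C16H15FO2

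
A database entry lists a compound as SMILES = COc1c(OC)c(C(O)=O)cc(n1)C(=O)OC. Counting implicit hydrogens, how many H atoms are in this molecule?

11

Walk through each heavy atom and fill implicit hydrogens from standard valence (C 4, N 3, O 2, S 2, halogen 1); for lowercase aromatic atoms, an aromatic c carries 1 H when it has two neighbours and 0 H with three, and aromatic n carries 0 H:
  atom 1: C, bond orders sum to 1 (valence 4) → 3 H
  atom 2: O, bond orders sum to 2 (valence 2) → 0 H
  atom 3: aromatic c, 3 neighbours → 0 H
  atom 4: aromatic c, 3 neighbours → 0 H
  atom 5: O, bond orders sum to 2 (valence 2) → 0 H
  atom 6: C, bond orders sum to 1 (valence 4) → 3 H
  atom 7: aromatic c, 3 neighbours → 0 H
  atom 8: C, bond orders sum to 4 (valence 4) → 0 H
  atom 9: O, bond orders sum to 1 (valence 2) → 1 H
  atom 10: O, bond orders sum to 2 (valence 2) → 0 H
  atom 11: aromatic c, 2 neighbours → 1 H
  atom 12: aromatic c, 3 neighbours → 0 H
  atom 13: aromatic n, 2 neighbours → 0 H
  atom 14: C, bond orders sum to 4 (valence 4) → 0 H
  atom 15: O, bond orders sum to 2 (valence 2) → 0 H
  atom 16: O, bond orders sum to 2 (valence 2) → 0 H
  atom 17: C, bond orders sum to 1 (valence 4) → 3 H
Total hydrogens: 11.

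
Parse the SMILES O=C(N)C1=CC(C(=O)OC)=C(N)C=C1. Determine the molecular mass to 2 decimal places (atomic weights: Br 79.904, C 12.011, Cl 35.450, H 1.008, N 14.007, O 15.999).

194.19 g/mol

First, the molecular formula is C9H10N2O3 (counting implicit H from valence).
  C: 9 × 12.011 = 108.099
  H: 10 × 1.008 = 10.080
  N: 2 × 14.007 = 28.014
  O: 3 × 15.999 = 47.997
Sum: 9×12.011 + 10×1.008 + 2×14.007 + 3×15.999 = 194.190 → 194.19 g/mol.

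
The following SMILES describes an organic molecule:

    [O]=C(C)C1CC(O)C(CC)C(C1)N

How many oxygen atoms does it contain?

Scan the SMILES for O atoms (remember two-letter symbols like Cl and Br are single atoms).
Oxygen count: 2.

2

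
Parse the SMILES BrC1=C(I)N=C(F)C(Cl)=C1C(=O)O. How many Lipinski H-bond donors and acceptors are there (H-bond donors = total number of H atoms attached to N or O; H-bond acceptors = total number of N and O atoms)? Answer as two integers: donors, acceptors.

1, 3

Donors: find every N or O and count the H atoms it carries.
  atom 5 (N): bond orders sum to 3 → 0 H
  atom 12 (O): bond orders sum to 2 → 0 H
  atom 13 (O): bond orders sum to 1 → 1 H
Lipinski HBD = 1.
Acceptors: N atoms = 1, O atoms = 2 → HBA = 3.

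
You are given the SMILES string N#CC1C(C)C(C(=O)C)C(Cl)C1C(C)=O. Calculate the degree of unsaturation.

5

Degree of unsaturation = (number of rings) + (number of π bonds).
Ring closures in the SMILES: 1.
π bonds: 2 double bonds (each 1 DoU), 1 triple bond (each 2 DoU) → 4 DoU from unsaturation.
Total DoU = 1 + 4 = 5.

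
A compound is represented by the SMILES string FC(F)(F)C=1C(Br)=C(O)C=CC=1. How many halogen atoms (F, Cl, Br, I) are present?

4

Halogen atoms appear at heavy-atom positions 1, 3, 4, 7 (1×Br, 3×F).
Other groups present: 1 hydroxyl.
Halogen count: 4.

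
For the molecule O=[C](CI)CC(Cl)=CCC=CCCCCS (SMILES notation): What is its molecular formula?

Walk through each heavy atom and fill implicit hydrogens from standard valence (C 4, N 3, O 2, S 2, halogen 1):
  atom 1: O, bond orders sum to 2 (valence 2) → 0 H
  atom 2: C with explicit H count 0
  atom 3: C, bond orders sum to 2 (valence 4) → 2 H
  atom 4: I (halogen, monovalent) → 0 H
  atom 5: C, bond orders sum to 2 (valence 4) → 2 H
  atom 6: C, bond orders sum to 4 (valence 4) → 0 H
  atom 7: Cl (halogen, monovalent) → 0 H
  atom 8: C, bond orders sum to 3 (valence 4) → 1 H
  atom 9: C, bond orders sum to 2 (valence 4) → 2 H
  atom 10: C, bond orders sum to 3 (valence 4) → 1 H
  atom 11: C, bond orders sum to 3 (valence 4) → 1 H
  atom 12: C, bond orders sum to 2 (valence 4) → 2 H
  atom 13: C, bond orders sum to 2 (valence 4) → 2 H
  atom 14: C, bond orders sum to 2 (valence 4) → 2 H
  atom 15: C, bond orders sum to 2 (valence 4) → 2 H
  atom 16: S, bond orders sum to 1 (valence 2) → 1 H
Totals → C:12, H:18, Cl:1, I:1, O:1, S:1.
In Hill order: C12H18ClIOS.

C12H18ClIOS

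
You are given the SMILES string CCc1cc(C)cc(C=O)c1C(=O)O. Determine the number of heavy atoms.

14

Every atom symbol written in the SMILES (organic subset) is one heavy atom; implicit H are not written.
Heavy atoms by element → C:11, O:3.
Total: 14.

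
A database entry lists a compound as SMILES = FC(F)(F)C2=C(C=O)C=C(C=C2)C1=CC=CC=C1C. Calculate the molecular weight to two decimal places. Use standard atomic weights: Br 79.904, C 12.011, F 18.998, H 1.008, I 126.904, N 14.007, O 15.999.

First, the molecular formula is C15H11F3O (counting implicit H from valence).
  C: 15 × 12.011 = 180.165
  F: 3 × 18.998 = 56.994
  H: 11 × 1.008 = 11.088
  O: 1 × 15.999 = 15.999
Sum: 15×12.011 + 3×18.998 + 11×1.008 + 1×15.999 = 264.246 → 264.25 g/mol.

264.25 g/mol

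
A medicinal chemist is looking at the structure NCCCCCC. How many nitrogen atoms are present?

Scan the SMILES for N atoms (remember two-letter symbols like Cl and Br are single atoms).
Nitrogen count: 1.

1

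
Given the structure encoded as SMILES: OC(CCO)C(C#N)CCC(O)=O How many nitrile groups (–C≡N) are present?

The nitrile motif appears at heavy-atom position 7 in the SMILES.
Other groups present: 1 carboxylic acid, 2 hydroxyl.
Nitrile count: 1.

1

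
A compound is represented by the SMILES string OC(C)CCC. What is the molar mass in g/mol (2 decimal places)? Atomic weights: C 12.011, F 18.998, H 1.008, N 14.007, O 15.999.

First, the molecular formula is C5H12O (counting implicit H from valence).
  C: 5 × 12.011 = 60.055
  H: 12 × 1.008 = 12.096
  O: 1 × 15.999 = 15.999
Sum: 5×12.011 + 12×1.008 + 1×15.999 = 88.150 → 88.15 g/mol.

88.15 g/mol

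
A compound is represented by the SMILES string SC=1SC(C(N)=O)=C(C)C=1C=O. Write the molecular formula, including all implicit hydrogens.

Walk through each heavy atom and fill implicit hydrogens from standard valence (C 4, N 3, O 2, S 2, halogen 1):
  atom 1: S, bond orders sum to 1 (valence 2) → 1 H
  atom 2: C, bond orders sum to 4 (valence 4) → 0 H
  atom 3: S, bond orders sum to 2 (valence 2) → 0 H
  atom 4: C, bond orders sum to 4 (valence 4) → 0 H
  atom 5: C, bond orders sum to 4 (valence 4) → 0 H
  atom 6: N, bond orders sum to 1 (valence 3) → 2 H
  atom 7: O, bond orders sum to 2 (valence 2) → 0 H
  atom 8: C, bond orders sum to 4 (valence 4) → 0 H
  atom 9: C, bond orders sum to 1 (valence 4) → 3 H
  atom 10: C, bond orders sum to 4 (valence 4) → 0 H
  atom 11: C, bond orders sum to 3 (valence 4) → 1 H
  atom 12: O, bond orders sum to 2 (valence 2) → 0 H
Totals → C:7, H:7, N:1, O:2, S:2.

C7H7NO2S2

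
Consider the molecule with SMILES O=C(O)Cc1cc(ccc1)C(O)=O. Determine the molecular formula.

C9H8O4

Walk through each heavy atom and fill implicit hydrogens from standard valence (C 4, N 3, O 2, S 2, halogen 1); for lowercase aromatic atoms, an aromatic c carries 1 H when it has two neighbours and 0 H with three, and aromatic n carries 0 H:
  atom 1: O, bond orders sum to 2 (valence 2) → 0 H
  atom 2: C, bond orders sum to 4 (valence 4) → 0 H
  atom 3: O, bond orders sum to 1 (valence 2) → 1 H
  atom 4: C, bond orders sum to 2 (valence 4) → 2 H
  atom 5: aromatic c, 3 neighbours → 0 H
  atom 6: aromatic c, 2 neighbours → 1 H
  atom 7: aromatic c, 3 neighbours → 0 H
  atom 8: aromatic c, 2 neighbours → 1 H
  atom 9: aromatic c, 2 neighbours → 1 H
  atom 10: aromatic c, 2 neighbours → 1 H
  atom 11: C, bond orders sum to 4 (valence 4) → 0 H
  atom 12: O, bond orders sum to 1 (valence 2) → 1 H
  atom 13: O, bond orders sum to 2 (valence 2) → 0 H
Totals → C:9, H:8, O:4.
In Hill order: C9H8O4.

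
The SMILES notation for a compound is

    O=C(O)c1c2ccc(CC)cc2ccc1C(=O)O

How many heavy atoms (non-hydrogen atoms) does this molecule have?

Every atom symbol written in the SMILES (organic subset) is one heavy atom; implicit H are not written.
Heavy atoms by element → C:14, O:4.
Total: 18.

18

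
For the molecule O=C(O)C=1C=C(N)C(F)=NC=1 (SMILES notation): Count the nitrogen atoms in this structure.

2

Scan the SMILES for N atoms (remember two-letter symbols like Cl and Br are single atoms).
Nitrogen count: 2.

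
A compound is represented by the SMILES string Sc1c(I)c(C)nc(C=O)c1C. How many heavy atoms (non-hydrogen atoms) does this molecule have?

Every atom symbol written in the SMILES (organic subset) is one heavy atom; implicit H are not written.
Heavy atoms by element → C:8, I:1, N:1, O:1, S:1.
Total: 12.

12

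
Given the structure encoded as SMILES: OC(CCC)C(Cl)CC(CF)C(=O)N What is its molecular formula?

C9H17ClFNO2

Walk through each heavy atom and fill implicit hydrogens from standard valence (C 4, N 3, O 2, S 2, halogen 1):
  atom 1: O, bond orders sum to 1 (valence 2) → 1 H
  atom 2: C, bond orders sum to 3 (valence 4) → 1 H
  atom 3: C, bond orders sum to 2 (valence 4) → 2 H
  atom 4: C, bond orders sum to 2 (valence 4) → 2 H
  atom 5: C, bond orders sum to 1 (valence 4) → 3 H
  atom 6: C, bond orders sum to 3 (valence 4) → 1 H
  atom 7: Cl (halogen, monovalent) → 0 H
  atom 8: C, bond orders sum to 2 (valence 4) → 2 H
  atom 9: C, bond orders sum to 3 (valence 4) → 1 H
  atom 10: C, bond orders sum to 2 (valence 4) → 2 H
  atom 11: F (halogen, monovalent) → 0 H
  atom 12: C, bond orders sum to 4 (valence 4) → 0 H
  atom 13: O, bond orders sum to 2 (valence 2) → 0 H
  atom 14: N, bond orders sum to 1 (valence 3) → 2 H
Totals → C:9, H:17, Cl:1, F:1, N:1, O:2.
In Hill order: C9H17ClFNO2.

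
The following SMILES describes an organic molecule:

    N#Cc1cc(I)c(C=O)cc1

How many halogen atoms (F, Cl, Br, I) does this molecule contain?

1

Halogen atoms appear at heavy-atom position 6 (1×I).
Other groups present: 1 aldehyde, 1 nitrile.
Halogen count: 1.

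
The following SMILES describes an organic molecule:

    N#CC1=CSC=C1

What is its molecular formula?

Walk through each heavy atom and fill implicit hydrogens from standard valence (C 4, N 3, O 2, S 2, halogen 1):
  atom 1: N, bond orders sum to 3 (valence 3) → 0 H
  atom 2: C, bond orders sum to 4 (valence 4) → 0 H
  atom 3: C, bond orders sum to 4 (valence 4) → 0 H
  atom 4: C, bond orders sum to 3 (valence 4) → 1 H
  atom 5: S, bond orders sum to 2 (valence 2) → 0 H
  atom 6: C, bond orders sum to 3 (valence 4) → 1 H
  atom 7: C, bond orders sum to 3 (valence 4) → 1 H
Totals → C:5, H:3, N:1, S:1.
In Hill order: C5H3NS.

C5H3NS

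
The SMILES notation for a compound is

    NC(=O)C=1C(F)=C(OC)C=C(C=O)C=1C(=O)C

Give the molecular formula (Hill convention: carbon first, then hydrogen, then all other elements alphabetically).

Walk through each heavy atom and fill implicit hydrogens from standard valence (C 4, N 3, O 2, S 2, halogen 1):
  atom 1: N, bond orders sum to 1 (valence 3) → 2 H
  atom 2: C, bond orders sum to 4 (valence 4) → 0 H
  atom 3: O, bond orders sum to 2 (valence 2) → 0 H
  atom 4: C, bond orders sum to 4 (valence 4) → 0 H
  atom 5: C, bond orders sum to 4 (valence 4) → 0 H
  atom 6: F (halogen, monovalent) → 0 H
  atom 7: C, bond orders sum to 4 (valence 4) → 0 H
  atom 8: O, bond orders sum to 2 (valence 2) → 0 H
  atom 9: C, bond orders sum to 1 (valence 4) → 3 H
  atom 10: C, bond orders sum to 3 (valence 4) → 1 H
  atom 11: C, bond orders sum to 4 (valence 4) → 0 H
  atom 12: C, bond orders sum to 3 (valence 4) → 1 H
  atom 13: O, bond orders sum to 2 (valence 2) → 0 H
  atom 14: C, bond orders sum to 4 (valence 4) → 0 H
  atom 15: C, bond orders sum to 4 (valence 4) → 0 H
  atom 16: O, bond orders sum to 2 (valence 2) → 0 H
  atom 17: C, bond orders sum to 1 (valence 4) → 3 H
Totals → C:11, H:10, F:1, N:1, O:4.
In Hill order: C11H10FNO4.

C11H10FNO4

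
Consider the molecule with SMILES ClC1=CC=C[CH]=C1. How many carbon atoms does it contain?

6

Count every carbon token in the SMILES (each C, including those in ring-closure positions and inside branches).
Carbon count: 6.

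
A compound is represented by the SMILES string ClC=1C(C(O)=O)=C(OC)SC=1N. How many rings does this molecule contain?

In SMILES, each pair of matching ring-closure digits denotes one ring-closing bond; the number of such bonds equals the number of independent rings.
Ring-closure bonds here: 1.

1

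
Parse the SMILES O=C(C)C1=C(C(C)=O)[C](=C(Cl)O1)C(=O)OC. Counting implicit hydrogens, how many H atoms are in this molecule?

9

Walk through each heavy atom and fill implicit hydrogens from standard valence (C 4, N 3, O 2, S 2, halogen 1):
  atom 1: O, bond orders sum to 2 (valence 2) → 0 H
  atom 2: C, bond orders sum to 4 (valence 4) → 0 H
  atom 3: C, bond orders sum to 1 (valence 4) → 3 H
  atom 4: C, bond orders sum to 4 (valence 4) → 0 H
  atom 5: C, bond orders sum to 4 (valence 4) → 0 H
  atom 6: C, bond orders sum to 4 (valence 4) → 0 H
  atom 7: C, bond orders sum to 1 (valence 4) → 3 H
  atom 8: O, bond orders sum to 2 (valence 2) → 0 H
  atom 9: C with explicit H count 0
  atom 10: C, bond orders sum to 4 (valence 4) → 0 H
  atom 11: Cl (halogen, monovalent) → 0 H
  atom 12: O, bond orders sum to 2 (valence 2) → 0 H
  atom 13: C, bond orders sum to 4 (valence 4) → 0 H
  atom 14: O, bond orders sum to 2 (valence 2) → 0 H
  atom 15: O, bond orders sum to 2 (valence 2) → 0 H
  atom 16: C, bond orders sum to 1 (valence 4) → 3 H
Total hydrogens: 9.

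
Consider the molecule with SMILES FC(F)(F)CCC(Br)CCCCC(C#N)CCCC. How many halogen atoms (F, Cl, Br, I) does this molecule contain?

Halogen atoms appear at heavy-atom positions 1, 3, 4, 8 (1×Br, 3×F).
Other groups present: 1 nitrile.
Halogen count: 4.

4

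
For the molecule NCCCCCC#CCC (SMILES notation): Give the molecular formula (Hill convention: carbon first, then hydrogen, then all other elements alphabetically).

Walk through each heavy atom and fill implicit hydrogens from standard valence (C 4, N 3, O 2, S 2, halogen 1):
  atom 1: N, bond orders sum to 1 (valence 3) → 2 H
  atom 2: C, bond orders sum to 2 (valence 4) → 2 H
  atom 3: C, bond orders sum to 2 (valence 4) → 2 H
  atom 4: C, bond orders sum to 2 (valence 4) → 2 H
  atom 5: C, bond orders sum to 2 (valence 4) → 2 H
  atom 6: C, bond orders sum to 2 (valence 4) → 2 H
  atom 7: C, bond orders sum to 4 (valence 4) → 0 H
  atom 8: C, bond orders sum to 4 (valence 4) → 0 H
  atom 9: C, bond orders sum to 2 (valence 4) → 2 H
  atom 10: C, bond orders sum to 1 (valence 4) → 3 H
Totals → C:9, H:17, N:1.

C9H17N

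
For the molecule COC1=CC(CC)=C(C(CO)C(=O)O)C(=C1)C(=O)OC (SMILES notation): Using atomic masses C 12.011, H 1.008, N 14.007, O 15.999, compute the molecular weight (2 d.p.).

282.29 g/mol

First, the molecular formula is C14H18O6 (counting implicit H from valence).
  C: 14 × 12.011 = 168.154
  H: 18 × 1.008 = 18.144
  O: 6 × 15.999 = 95.994
Sum: 14×12.011 + 18×1.008 + 6×15.999 = 282.292 → 282.29 g/mol.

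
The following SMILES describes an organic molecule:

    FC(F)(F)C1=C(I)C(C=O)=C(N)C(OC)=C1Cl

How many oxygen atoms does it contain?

2

Scan the SMILES for O atoms (remember two-letter symbols like Cl and Br are single atoms).
Oxygen count: 2.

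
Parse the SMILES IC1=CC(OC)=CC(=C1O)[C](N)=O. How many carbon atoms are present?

8

Count every carbon token in the SMILES (each C, including those in ring-closure positions and inside branches).
Carbon count: 8.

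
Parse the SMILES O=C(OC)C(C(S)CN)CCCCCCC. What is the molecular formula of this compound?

Walk through each heavy atom and fill implicit hydrogens from standard valence (C 4, N 3, O 2, S 2, halogen 1):
  atom 1: O, bond orders sum to 2 (valence 2) → 0 H
  atom 2: C, bond orders sum to 4 (valence 4) → 0 H
  atom 3: O, bond orders sum to 2 (valence 2) → 0 H
  atom 4: C, bond orders sum to 1 (valence 4) → 3 H
  atom 5: C, bond orders sum to 3 (valence 4) → 1 H
  atom 6: C, bond orders sum to 3 (valence 4) → 1 H
  atom 7: S, bond orders sum to 1 (valence 2) → 1 H
  atom 8: C, bond orders sum to 2 (valence 4) → 2 H
  atom 9: N, bond orders sum to 1 (valence 3) → 2 H
  atom 10: C, bond orders sum to 2 (valence 4) → 2 H
  atom 11: C, bond orders sum to 2 (valence 4) → 2 H
  atom 12: C, bond orders sum to 2 (valence 4) → 2 H
  atom 13: C, bond orders sum to 2 (valence 4) → 2 H
  atom 14: C, bond orders sum to 2 (valence 4) → 2 H
  atom 15: C, bond orders sum to 2 (valence 4) → 2 H
  atom 16: C, bond orders sum to 1 (valence 4) → 3 H
Totals → C:12, H:25, N:1, O:2, S:1.

C12H25NO2S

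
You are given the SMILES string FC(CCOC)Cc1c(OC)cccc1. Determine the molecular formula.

Walk through each heavy atom and fill implicit hydrogens from standard valence (C 4, N 3, O 2, S 2, halogen 1); for lowercase aromatic atoms, an aromatic c carries 1 H when it has two neighbours and 0 H with three, and aromatic n carries 0 H:
  atom 1: F (halogen, monovalent) → 0 H
  atom 2: C, bond orders sum to 3 (valence 4) → 1 H
  atom 3: C, bond orders sum to 2 (valence 4) → 2 H
  atom 4: C, bond orders sum to 2 (valence 4) → 2 H
  atom 5: O, bond orders sum to 2 (valence 2) → 0 H
  atom 6: C, bond orders sum to 1 (valence 4) → 3 H
  atom 7: C, bond orders sum to 2 (valence 4) → 2 H
  atom 8: aromatic c, 3 neighbours → 0 H
  atom 9: aromatic c, 3 neighbours → 0 H
  atom 10: O, bond orders sum to 2 (valence 2) → 0 H
  atom 11: C, bond orders sum to 1 (valence 4) → 3 H
  atom 12: aromatic c, 2 neighbours → 1 H
  atom 13: aromatic c, 2 neighbours → 1 H
  atom 14: aromatic c, 2 neighbours → 1 H
  atom 15: aromatic c, 2 neighbours → 1 H
Totals → C:12, H:17, F:1, O:2.
In Hill order: C12H17FO2.

C12H17FO2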